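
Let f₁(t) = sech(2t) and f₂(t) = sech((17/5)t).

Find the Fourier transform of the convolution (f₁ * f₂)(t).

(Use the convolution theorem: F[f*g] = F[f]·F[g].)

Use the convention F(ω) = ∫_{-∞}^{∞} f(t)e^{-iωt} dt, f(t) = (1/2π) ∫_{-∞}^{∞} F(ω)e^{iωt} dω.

F[f₁*f₂](ω) = \frac{5 \pi^{2}}{34 \cosh{\left(\frac{5 \pi \omega}{34} \right)} \cosh{\left(\frac{\pi \omega}{4} \right)}}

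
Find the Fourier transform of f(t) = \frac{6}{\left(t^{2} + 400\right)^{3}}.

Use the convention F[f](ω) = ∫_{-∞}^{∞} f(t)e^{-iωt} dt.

F(ω) = \frac{3 \pi \left(400 \omega^{2} + 60 \left|{\omega}\right| + 3\right) e^{- 20 \left|{\omega}\right|}}{12800000}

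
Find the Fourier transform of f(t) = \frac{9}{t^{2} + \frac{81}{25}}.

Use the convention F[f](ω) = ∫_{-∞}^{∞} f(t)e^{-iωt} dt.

F(ω) = 5 \pi e^{- \frac{9 \left|{\omega}\right|}{5}}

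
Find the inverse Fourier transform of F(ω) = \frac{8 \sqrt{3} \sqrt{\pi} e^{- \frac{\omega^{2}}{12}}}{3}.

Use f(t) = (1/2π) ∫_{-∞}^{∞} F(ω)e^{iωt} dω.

f(t) = 8 e^{- 3 t^{2}}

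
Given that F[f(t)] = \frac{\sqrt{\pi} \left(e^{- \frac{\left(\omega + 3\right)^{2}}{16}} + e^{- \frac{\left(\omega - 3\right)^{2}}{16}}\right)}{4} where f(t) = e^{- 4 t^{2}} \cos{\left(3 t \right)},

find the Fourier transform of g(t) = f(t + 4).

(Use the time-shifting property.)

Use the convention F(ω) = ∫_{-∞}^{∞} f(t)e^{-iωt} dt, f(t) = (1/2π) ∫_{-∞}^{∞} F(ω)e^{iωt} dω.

F[g](ω) = \frac{\sqrt{\pi} \left(e^{\frac{3 \omega}{4}} + 1\right) e^{- \frac{\omega^{2}}{16} - \frac{3 \omega}{8} + 4 i \omega - \frac{9}{16}}}{4}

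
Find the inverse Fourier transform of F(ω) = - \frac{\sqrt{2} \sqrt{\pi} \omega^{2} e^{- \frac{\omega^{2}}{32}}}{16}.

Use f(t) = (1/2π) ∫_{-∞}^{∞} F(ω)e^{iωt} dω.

f(t) = 2 \left(32 t^{2} - 2\right) e^{- 8 t^{2}}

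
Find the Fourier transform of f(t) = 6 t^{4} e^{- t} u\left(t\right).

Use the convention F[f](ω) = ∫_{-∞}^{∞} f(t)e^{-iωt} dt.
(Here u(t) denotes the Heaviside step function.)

F(ω) = \frac{144}{\left(i \omega + 1\right)^{5}}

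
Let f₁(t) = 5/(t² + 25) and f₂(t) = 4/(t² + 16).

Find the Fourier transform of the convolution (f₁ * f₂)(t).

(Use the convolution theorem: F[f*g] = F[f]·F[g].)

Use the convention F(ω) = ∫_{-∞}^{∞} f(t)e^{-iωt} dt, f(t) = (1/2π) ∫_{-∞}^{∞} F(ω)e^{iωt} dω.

F[f₁*f₂](ω) = \pi^{2} e^{- 9 \left|{\omega}\right|}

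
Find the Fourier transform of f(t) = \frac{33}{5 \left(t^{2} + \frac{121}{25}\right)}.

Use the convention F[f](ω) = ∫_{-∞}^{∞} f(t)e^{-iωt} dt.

F(ω) = 3 \pi e^{- \frac{11 \left|{\omega}\right|}{5}}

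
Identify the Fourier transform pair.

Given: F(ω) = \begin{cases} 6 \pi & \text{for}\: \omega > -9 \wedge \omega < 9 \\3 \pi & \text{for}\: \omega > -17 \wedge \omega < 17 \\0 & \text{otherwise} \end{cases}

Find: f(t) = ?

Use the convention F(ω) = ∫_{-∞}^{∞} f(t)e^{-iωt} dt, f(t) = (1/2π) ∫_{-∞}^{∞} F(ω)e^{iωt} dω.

f(t) = \frac{6 \sin{\left(13 t \right)} \cos{\left(4 t \right)}}{t}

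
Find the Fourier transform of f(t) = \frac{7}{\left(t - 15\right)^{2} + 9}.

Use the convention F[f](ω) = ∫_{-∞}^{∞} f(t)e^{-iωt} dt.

F(ω) = \frac{7 \pi e^{- 15 i \omega - 3 \left|{\omega}\right|}}{3}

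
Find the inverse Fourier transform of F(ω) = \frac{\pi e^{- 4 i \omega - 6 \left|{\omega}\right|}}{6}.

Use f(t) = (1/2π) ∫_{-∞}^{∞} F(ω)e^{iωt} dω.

f(t) = \frac{1}{\left(t - 4\right)^{2} + 36}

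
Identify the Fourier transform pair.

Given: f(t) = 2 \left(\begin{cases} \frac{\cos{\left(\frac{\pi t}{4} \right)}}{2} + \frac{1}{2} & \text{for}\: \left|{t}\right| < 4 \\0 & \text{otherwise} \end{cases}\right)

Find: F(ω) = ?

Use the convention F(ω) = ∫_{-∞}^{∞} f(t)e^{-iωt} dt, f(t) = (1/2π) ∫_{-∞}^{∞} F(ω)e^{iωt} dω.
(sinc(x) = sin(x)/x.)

F(ω) = - \frac{8 \pi^{2} \operatorname{sinc}{\left(4 \omega \right)}}{16 \omega^{2} - \pi^{2}}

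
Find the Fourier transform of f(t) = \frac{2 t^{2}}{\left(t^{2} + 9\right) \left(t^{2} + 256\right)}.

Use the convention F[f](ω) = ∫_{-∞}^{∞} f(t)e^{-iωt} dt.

F(ω) = \frac{2 \pi \left(16 - 3 e^{13 \left|{\omega}\right|}\right) e^{- 16 \left|{\omega}\right|}}{247}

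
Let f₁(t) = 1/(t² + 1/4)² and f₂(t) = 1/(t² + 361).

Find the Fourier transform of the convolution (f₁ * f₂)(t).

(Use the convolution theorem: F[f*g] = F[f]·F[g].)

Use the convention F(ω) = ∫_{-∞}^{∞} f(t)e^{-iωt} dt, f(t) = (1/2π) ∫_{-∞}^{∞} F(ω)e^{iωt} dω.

F[f₁*f₂](ω) = \frac{2 \pi^{2} \left(\left|{\omega}\right| + 2\right) e^{- \frac{39 \left|{\omega}\right|}{2}}}{19}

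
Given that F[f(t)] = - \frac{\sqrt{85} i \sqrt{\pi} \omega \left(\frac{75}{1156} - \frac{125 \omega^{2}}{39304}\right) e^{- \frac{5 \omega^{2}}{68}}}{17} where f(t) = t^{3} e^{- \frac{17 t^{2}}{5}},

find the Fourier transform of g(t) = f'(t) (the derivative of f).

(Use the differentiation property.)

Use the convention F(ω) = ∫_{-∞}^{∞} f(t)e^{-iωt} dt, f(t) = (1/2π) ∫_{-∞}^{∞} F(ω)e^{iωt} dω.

F[g](ω) = \frac{25 \sqrt{85} \sqrt{\pi} \omega^{2} \left(102 - 5 \omega^{2}\right) e^{- \frac{5 \omega^{2}}{68}}}{668168}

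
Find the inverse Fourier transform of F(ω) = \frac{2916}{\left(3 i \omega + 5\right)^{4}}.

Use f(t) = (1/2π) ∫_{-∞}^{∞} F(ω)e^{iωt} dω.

f(t) = 6 t^{3} e^{- \frac{5 t}{3}} u\left(t\right)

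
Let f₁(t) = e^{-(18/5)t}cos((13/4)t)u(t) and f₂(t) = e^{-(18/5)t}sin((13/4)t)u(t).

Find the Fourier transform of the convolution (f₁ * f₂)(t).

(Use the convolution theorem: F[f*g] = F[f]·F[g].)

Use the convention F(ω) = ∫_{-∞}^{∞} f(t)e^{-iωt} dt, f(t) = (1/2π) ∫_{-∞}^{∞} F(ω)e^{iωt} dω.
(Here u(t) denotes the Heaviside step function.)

F[f₁*f₂](ω) = \frac{104000 \left(5 i \omega + 18\right)}{\left(16 \left(5 i \omega + 18\right)^{2} + 4225\right)^{2}}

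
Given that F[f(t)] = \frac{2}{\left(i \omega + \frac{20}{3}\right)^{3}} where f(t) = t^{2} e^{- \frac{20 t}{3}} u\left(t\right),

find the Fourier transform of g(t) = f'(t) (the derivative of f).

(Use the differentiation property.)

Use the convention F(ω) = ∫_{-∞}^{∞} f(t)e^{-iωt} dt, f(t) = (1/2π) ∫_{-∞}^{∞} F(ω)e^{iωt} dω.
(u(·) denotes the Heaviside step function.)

F[g](ω) = \frac{54 i \omega}{\left(3 i \omega + 20\right)^{3}}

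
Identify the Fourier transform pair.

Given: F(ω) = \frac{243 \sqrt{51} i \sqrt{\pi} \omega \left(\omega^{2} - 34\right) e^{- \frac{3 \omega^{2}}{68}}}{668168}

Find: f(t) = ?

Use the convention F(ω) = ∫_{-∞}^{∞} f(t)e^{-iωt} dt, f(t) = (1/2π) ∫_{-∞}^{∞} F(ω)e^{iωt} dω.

f(t) = 9 t^{3} e^{- \frac{17 t^{2}}{3}}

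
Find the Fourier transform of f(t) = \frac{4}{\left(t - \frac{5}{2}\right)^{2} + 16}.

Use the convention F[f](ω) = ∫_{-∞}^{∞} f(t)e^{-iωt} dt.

F(ω) = \pi e^{- \frac{5 i \omega}{2} - 4 \left|{\omega}\right|}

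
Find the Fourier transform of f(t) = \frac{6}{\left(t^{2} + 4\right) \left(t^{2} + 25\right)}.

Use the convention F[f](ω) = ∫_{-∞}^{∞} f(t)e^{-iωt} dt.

F(ω) = \frac{\pi \left(5 e^{3 \left|{\omega}\right|} - 2\right) e^{- 5 \left|{\omega}\right|}}{35}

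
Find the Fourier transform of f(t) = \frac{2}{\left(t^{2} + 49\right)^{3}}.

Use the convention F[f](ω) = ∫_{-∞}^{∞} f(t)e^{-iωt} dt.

F(ω) = \frac{\pi \left(49 \omega^{2} + 21 \left|{\omega}\right| + 3\right) e^{- 7 \left|{\omega}\right|}}{67228}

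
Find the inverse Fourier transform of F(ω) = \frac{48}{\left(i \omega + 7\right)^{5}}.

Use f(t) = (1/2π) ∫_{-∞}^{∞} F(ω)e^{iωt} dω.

f(t) = 2 t^{4} e^{- 7 t} u\left(t\right)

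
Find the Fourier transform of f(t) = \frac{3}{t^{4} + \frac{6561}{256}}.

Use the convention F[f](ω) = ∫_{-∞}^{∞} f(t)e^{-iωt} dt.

F(ω) = \frac{64 \pi e^{- \frac{9 \sqrt{2} \left|{\omega}\right|}{8}} \sin{\left(\frac{9 \sqrt{2} \left|{\omega}\right|}{8} + \frac{\pi}{4} \right)}}{243}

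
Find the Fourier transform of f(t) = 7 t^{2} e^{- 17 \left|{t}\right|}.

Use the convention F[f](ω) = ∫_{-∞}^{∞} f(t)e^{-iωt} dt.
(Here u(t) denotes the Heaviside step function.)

F(ω) = \frac{476 \left(289 - 3 \omega^{2}\right)}{\left(\omega^{2} + 289\right)^{3}}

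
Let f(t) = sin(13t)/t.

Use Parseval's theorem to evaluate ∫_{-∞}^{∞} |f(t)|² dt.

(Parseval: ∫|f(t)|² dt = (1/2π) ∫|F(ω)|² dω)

∫|f(t)|² dt = 13 \pi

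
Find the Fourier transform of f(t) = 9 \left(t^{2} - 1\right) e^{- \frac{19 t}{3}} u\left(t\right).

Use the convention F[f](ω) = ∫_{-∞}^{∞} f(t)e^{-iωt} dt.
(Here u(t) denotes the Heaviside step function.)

F(ω) = \frac{27 \left(54 i \omega - \left(3 i \omega + 19\right)^{3} + 342\right)}{\left(3 i \omega + 19\right)^{4}}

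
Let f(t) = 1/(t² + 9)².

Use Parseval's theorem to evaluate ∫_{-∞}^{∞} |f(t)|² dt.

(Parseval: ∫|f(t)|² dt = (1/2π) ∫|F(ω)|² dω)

∫|f(t)|² dt = \frac{5 \pi}{34992}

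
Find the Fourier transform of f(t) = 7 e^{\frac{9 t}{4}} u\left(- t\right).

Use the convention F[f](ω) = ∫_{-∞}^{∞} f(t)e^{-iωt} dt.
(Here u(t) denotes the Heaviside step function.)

F(ω) = - \frac{28}{4 i \omega - 9}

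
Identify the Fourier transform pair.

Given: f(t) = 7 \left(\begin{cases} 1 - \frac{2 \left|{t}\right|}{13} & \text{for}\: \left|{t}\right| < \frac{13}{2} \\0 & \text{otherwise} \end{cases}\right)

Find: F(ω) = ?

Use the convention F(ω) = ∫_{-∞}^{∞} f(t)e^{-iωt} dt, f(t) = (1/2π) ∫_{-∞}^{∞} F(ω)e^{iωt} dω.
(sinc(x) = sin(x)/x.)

F(ω) = \frac{91 \operatorname{sinc}^{2}{\left(\frac{13 \omega}{4} \right)}}{2}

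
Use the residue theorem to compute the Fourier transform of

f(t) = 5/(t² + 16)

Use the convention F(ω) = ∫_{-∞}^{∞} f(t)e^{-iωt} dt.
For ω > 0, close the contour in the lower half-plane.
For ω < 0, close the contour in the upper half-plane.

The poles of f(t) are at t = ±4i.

Let g(z) = f(z)e^{-iωz}; for large |z| the factor e^{-iωz} decays in the lower half-plane when ω > 0 and in the upper half-plane when ω < 0.

Case ω > 0 (lower half-plane, clockwise contour ⇒ F(ω) = -2πi·ΣRes):
  Res_{z = - 4 i} g(z) = \frac{5 i e^{- 4 \omega}}{8}
  F(ω) = -2πi·ΣRes = \frac{5 \pi e^{- 4 \omega}}{4}

Case ω < 0 (upper half-plane, counterclockwise contour ⇒ F(ω) = +2πi·ΣRes):
  Res_{z = 4 i} g(z) = - \frac{5 i e^{4 \omega}}{8}
  F(ω) = 2πi·ΣRes = \frac{5 \pi e^{4 \omega}}{4}

Both cases combine into a single formula in |ω|:

F(ω) = \frac{5 \pi e^{- 4 \left|{\omega}\right|}}{4}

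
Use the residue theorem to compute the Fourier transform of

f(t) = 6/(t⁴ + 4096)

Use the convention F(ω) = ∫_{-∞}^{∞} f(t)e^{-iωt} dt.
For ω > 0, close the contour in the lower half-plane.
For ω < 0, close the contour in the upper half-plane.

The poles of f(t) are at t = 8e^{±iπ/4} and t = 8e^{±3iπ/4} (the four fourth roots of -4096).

Let g(z) = f(z)e^{-iωz}; for large |z| the factor e^{-iωz} decays in the lower half-plane when ω > 0 and in the upper half-plane when ω < 0.

Case ω > 0 (lower half-plane, clockwise contour ⇒ F(ω) = -2πi·ΣRes):
  Res_{z = - 4 \sqrt{2} - 4 \sqrt{2} i} g(z) = \frac{3 \sqrt{2} i \left(1 - i\right) e^{4 \sqrt{2} \omega \left(-1 + i\right)}}{2048}
  Res_{z = 4 \sqrt{2} - 4 \sqrt{2} i} g(z) = \frac{3 \sqrt{2} i \left(1 + i\right) e^{- 4 \sqrt{2} \omega \left(1 + i\right)}}{2048}
  F(ω) = -2πi·ΣRes = \frac{3 \sqrt{2} \pi \left(1 - i\right) \left(e^{8 \sqrt{2} i \omega} + i\right) e^{- 4 \sqrt{2} \omega \left(1 + i\right)}}{1024} = \frac{3 \sqrt{2} \pi \left(\sin{\left(4 \sqrt{2} \omega \right)} + \cos{\left(4 \sqrt{2} \omega \right)}\right) e^{- 4 \sqrt{2} \omega}}{512}

Case ω < 0 (upper half-plane, counterclockwise contour ⇒ F(ω) = +2πi·ΣRes):
  Res_{z = 4 \sqrt{2} + 4 \sqrt{2} i} g(z) = \frac{3 \sqrt{2} i \left(-1 + i\right) e^{4 \sqrt{2} \omega \left(1 - i\right)}}{2048}
  Res_{z = - 4 \sqrt{2} + 4 \sqrt{2} i} g(z) = \frac{3 \sqrt{2} \left(1 - i\right) e^{4 \sqrt{2} \omega \left(1 + i\right)}}{2048}
  F(ω) = 2πi·ΣRes = - \frac{3 \sqrt{2} i \pi \left(i \left(1 - i\right) e^{4 \sqrt{2} \omega \left(1 - i\right)} - \left(1 - i\right) e^{4 \sqrt{2} \omega \left(1 + i\right)}\right)}{1024} = \frac{3 \sqrt{2} \pi \left(- \sin{\left(4 \sqrt{2} \omega \right)} + \cos{\left(4 \sqrt{2} \omega \right)}\right) e^{4 \sqrt{2} \omega}}{512}

Both cases combine into a single formula in |ω|:

F(ω) = \frac{3 \sqrt{2} \pi \left(\sin{\left(4 \sqrt{2} \left|{\omega}\right| \right)} + \cos{\left(4 \sqrt{2} \left|{\omega}\right| \right)}\right) e^{- 4 \sqrt{2} \left|{\omega}\right|}}{512}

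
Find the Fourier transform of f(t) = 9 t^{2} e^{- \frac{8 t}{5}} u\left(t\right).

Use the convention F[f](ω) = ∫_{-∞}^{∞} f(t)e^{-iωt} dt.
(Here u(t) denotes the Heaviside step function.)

F(ω) = \frac{2250}{\left(5 i \omega + 8\right)^{3}}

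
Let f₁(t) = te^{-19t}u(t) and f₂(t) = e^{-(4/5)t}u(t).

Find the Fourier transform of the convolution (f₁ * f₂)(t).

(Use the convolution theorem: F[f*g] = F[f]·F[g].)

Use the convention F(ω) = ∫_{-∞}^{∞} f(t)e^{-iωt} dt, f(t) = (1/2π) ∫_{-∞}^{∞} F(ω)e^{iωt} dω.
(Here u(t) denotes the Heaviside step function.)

F[f₁*f₂](ω) = \frac{5}{\left(i \omega + 19\right)^{2} \left(5 i \omega + 4\right)}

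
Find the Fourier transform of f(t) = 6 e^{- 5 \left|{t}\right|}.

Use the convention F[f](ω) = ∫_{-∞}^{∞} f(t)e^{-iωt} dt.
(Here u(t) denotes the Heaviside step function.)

F(ω) = \frac{60}{\omega^{2} + 25}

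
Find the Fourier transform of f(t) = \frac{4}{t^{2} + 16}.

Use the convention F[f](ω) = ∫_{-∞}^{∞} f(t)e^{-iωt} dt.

F(ω) = \pi e^{- 4 \left|{\omega}\right|}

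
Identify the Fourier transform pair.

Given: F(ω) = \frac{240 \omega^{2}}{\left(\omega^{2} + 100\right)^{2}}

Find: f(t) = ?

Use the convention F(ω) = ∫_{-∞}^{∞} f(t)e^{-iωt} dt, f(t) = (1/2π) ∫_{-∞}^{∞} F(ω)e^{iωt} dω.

f(t) = 6 \left(1 - 10 \left|{t}\right|\right) e^{- 10 \left|{t}\right|}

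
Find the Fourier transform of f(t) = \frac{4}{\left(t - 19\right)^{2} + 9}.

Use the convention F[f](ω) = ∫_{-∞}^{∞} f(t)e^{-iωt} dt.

F(ω) = \frac{4 \pi e^{- 19 i \omega - 3 \left|{\omega}\right|}}{3}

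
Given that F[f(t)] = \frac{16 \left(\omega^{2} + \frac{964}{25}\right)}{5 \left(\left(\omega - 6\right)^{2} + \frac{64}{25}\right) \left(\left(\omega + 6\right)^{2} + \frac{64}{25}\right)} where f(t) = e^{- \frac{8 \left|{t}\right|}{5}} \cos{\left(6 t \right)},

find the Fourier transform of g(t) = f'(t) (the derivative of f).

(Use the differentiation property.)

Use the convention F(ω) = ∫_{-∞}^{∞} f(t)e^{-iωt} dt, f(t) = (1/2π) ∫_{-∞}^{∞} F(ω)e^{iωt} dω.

F[g](ω) = \frac{80 i \omega \left(25 \omega^{2} + 964\right)}{625 \omega^{4} - 41800 \omega^{2} + 929296}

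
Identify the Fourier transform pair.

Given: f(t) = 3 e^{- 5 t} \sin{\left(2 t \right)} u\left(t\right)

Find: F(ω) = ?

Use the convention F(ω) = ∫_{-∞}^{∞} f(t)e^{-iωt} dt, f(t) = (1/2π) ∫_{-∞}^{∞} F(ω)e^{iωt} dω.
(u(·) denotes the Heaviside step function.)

F(ω) = \frac{6}{\left(i \omega + 5\right)^{2} + 4}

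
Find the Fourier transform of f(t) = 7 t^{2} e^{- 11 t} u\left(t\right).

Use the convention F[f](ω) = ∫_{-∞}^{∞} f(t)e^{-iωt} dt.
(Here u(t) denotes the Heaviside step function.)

F(ω) = \frac{14}{\left(i \omega + 11\right)^{3}}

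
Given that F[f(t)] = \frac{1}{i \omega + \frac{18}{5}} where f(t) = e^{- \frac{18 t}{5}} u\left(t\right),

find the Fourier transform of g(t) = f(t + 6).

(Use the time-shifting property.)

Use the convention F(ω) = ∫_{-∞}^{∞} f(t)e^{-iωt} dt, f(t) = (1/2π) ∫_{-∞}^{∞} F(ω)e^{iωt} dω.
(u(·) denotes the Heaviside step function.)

F[g](ω) = \frac{5 e^{6 i \omega}}{5 i \omega + 18}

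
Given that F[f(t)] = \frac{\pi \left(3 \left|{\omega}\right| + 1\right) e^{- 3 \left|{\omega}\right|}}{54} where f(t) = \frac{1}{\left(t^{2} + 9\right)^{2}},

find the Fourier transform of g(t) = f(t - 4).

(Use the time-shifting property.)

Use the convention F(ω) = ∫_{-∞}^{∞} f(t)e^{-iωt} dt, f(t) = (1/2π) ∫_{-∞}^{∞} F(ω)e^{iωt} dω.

F[g](ω) = \frac{\pi \left(3 \left|{\omega}\right| + 1\right) e^{- 4 i \omega - 3 \left|{\omega}\right|}}{54}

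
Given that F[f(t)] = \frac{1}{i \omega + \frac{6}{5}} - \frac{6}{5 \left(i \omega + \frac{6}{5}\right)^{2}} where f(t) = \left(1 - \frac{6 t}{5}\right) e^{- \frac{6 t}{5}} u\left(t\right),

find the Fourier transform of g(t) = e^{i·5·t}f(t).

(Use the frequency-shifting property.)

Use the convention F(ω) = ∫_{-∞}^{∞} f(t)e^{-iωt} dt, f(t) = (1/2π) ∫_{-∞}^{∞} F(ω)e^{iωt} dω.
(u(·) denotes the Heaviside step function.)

F[g](ω) = \frac{25 i \left(5 - \omega\right)}{25 \omega^{2} - 10 \omega \left(25 + 6 i\right) + 589 + 300 i}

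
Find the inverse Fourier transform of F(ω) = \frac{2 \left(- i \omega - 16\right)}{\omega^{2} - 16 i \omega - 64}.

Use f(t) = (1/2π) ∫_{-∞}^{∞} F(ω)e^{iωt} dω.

f(t) = 2 \left(8 t + 1\right) e^{- 8 t} u\left(t\right)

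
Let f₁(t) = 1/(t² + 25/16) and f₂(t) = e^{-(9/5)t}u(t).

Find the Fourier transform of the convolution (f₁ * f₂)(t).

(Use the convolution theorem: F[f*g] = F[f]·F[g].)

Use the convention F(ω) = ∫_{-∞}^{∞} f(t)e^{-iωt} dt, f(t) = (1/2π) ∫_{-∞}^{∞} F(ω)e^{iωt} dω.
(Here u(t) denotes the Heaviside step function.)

F[f₁*f₂](ω) = \frac{4 \pi e^{- \frac{5 \left|{\omega}\right|}{4}}}{5 i \omega + 9}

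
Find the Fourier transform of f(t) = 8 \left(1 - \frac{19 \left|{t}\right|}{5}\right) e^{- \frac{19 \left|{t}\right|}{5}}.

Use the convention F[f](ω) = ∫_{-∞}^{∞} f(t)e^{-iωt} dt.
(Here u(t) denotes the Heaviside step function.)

F(ω) = \frac{76000 \omega^{2}}{\left(25 \omega^{2} + 361\right)^{2}}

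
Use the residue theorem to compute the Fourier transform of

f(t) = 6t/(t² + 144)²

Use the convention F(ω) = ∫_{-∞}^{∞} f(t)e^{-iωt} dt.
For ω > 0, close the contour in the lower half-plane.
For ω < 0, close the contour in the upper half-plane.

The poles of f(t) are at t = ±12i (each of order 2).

Let g(z) = f(z)e^{-iωz}; for large |z| the factor e^{-iωz} decays in the lower half-plane when ω > 0 and in the upper half-plane when ω < 0.

Case ω > 0 (lower half-plane, clockwise contour ⇒ F(ω) = -2πi·ΣRes):
  Res_{z = - 12 i} g(z) = \frac{\omega e^{- 12 \omega}}{8} (pole of order 2)
  F(ω) = -2πi·ΣRes = - \frac{i \pi \omega e^{- 12 \omega}}{4}

Case ω < 0 (upper half-plane, counterclockwise contour ⇒ F(ω) = +2πi·ΣRes):
  Res_{z = 12 i} g(z) = - \frac{\omega e^{12 \omega}}{8} (pole of order 2)
  F(ω) = 2πi·ΣRes = - \frac{i \pi \omega e^{12 \omega}}{4}

Both cases combine into a single formula in |ω|:

F(ω) = - \frac{i \pi \omega e^{- 12 \left|{\omega}\right|}}{4}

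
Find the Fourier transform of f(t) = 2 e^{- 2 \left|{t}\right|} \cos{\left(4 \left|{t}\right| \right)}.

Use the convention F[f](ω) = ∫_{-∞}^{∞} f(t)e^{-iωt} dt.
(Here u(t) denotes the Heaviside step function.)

F(ω) = \frac{8 \left(\omega^{2} + 20\right)}{\omega^{4} - 24 \omega^{2} + 400}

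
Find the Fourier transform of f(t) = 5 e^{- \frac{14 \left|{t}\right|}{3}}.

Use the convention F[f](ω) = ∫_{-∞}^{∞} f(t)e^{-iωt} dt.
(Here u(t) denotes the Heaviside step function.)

F(ω) = \frac{420}{9 \omega^{2} + 196}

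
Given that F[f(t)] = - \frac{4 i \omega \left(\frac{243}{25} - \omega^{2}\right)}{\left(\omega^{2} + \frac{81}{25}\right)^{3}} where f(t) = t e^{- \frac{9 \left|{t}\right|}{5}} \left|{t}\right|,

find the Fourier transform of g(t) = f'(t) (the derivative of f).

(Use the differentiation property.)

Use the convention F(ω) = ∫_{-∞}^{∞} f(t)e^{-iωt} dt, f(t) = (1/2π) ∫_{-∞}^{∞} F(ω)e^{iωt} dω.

F[g](ω) = \frac{\omega^{2} \left(607500 - 62500 \omega^{2}\right)}{\left(25 \omega^{2} + 81\right)^{3}}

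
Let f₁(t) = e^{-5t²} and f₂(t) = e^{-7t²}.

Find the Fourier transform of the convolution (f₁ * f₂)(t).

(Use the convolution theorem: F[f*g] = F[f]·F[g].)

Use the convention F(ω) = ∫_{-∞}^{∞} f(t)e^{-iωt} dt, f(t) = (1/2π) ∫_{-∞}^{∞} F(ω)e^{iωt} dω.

F[f₁*f₂](ω) = \frac{\sqrt{35} \pi e^{- \frac{3 \omega^{2}}{35}}}{35}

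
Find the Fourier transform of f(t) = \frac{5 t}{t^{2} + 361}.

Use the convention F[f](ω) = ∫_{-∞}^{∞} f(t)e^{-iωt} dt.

F(ω) = - 5 i \pi e^{- 19 \left|{\omega}\right|} \operatorname{sign}{\left(\omega \right)}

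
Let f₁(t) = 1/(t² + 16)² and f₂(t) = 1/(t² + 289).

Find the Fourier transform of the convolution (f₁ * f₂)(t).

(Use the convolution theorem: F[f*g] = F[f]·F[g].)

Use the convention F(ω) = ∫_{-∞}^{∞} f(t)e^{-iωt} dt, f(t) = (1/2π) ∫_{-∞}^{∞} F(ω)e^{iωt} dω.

F[f₁*f₂](ω) = \frac{\pi^{2} \left(4 \left|{\omega}\right| + 1\right) e^{- 21 \left|{\omega}\right|}}{2176}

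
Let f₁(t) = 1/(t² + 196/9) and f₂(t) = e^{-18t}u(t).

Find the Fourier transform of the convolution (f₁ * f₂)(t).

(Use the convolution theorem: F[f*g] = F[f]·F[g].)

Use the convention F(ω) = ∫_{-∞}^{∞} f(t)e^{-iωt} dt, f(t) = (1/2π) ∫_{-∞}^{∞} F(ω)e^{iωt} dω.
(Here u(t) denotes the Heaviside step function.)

F[f₁*f₂](ω) = \frac{3 \pi e^{- \frac{14 \left|{\omega}\right|}{3}}}{14 \left(i \omega + 18\right)}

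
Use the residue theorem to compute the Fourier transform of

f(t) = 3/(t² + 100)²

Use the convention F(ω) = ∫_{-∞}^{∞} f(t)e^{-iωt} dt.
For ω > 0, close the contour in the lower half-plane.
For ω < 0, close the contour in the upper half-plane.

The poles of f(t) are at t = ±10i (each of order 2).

Let g(z) = f(z)e^{-iωz}; for large |z| the factor e^{-iωz} decays in the lower half-plane when ω > 0 and in the upper half-plane when ω < 0.

Case ω > 0 (lower half-plane, clockwise contour ⇒ F(ω) = -2πi·ΣRes):
  Res_{z = - 10 i} g(z) = \frac{3 i \left(10 \omega + 1\right) e^{- 10 \omega}}{4000} (pole of order 2)
  F(ω) = -2πi·ΣRes = \frac{3 \pi \left(10 \omega + 1\right) e^{- 10 \omega}}{2000}

Case ω < 0 (upper half-plane, counterclockwise contour ⇒ F(ω) = +2πi·ΣRes):
  Res_{z = 10 i} g(z) = \frac{3 i \left(10 \omega - 1\right) e^{10 \omega}}{4000} (pole of order 2)
  F(ω) = 2πi·ΣRes = \frac{3 \pi \left(1 - 10 \omega\right) e^{10 \omega}}{2000}

Both cases combine into a single formula in |ω|:

F(ω) = \frac{3 \pi \left(10 \left|{\omega}\right| + 1\right) e^{- 10 \left|{\omega}\right|}}{2000}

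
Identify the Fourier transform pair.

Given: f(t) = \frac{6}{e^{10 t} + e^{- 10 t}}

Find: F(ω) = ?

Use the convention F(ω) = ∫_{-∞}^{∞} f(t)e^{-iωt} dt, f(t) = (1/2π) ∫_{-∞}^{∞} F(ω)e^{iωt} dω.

F(ω) = \frac{3 \pi}{10 \cosh{\left(\frac{\pi \omega}{20} \right)}}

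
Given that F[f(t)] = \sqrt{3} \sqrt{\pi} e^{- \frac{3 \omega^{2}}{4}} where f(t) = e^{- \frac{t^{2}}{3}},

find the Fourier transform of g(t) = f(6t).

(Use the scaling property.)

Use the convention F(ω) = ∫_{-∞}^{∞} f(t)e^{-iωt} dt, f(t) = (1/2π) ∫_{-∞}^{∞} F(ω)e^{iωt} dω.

F[g](ω) = \frac{\sqrt{3} \sqrt{\pi} e^{- \frac{\omega^{2}}{48}}}{6}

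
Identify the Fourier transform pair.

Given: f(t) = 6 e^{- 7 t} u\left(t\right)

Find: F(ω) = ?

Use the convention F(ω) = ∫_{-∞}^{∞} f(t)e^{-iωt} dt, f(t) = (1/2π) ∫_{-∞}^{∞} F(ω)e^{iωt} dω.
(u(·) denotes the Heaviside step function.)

F(ω) = \frac{6}{i \omega + 7}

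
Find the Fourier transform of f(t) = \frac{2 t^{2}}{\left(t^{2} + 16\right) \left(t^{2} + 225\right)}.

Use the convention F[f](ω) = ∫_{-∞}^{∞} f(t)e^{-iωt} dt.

F(ω) = \frac{2 \pi \left(15 - 4 e^{11 \left|{\omega}\right|}\right) e^{- 15 \left|{\omega}\right|}}{209}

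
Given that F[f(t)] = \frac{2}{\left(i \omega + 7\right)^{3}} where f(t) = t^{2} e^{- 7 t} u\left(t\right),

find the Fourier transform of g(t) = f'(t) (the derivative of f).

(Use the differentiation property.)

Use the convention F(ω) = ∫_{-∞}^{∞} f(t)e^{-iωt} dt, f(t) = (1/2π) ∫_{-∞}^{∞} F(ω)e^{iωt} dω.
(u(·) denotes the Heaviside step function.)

F[g](ω) = \frac{2 i \omega}{\left(i \omega + 7\right)^{3}}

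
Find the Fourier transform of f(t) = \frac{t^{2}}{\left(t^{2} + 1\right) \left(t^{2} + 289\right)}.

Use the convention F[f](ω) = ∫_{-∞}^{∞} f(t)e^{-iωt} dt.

F(ω) = \frac{\pi \left(17 - e^{16 \left|{\omega}\right|}\right) e^{- 17 \left|{\omega}\right|}}{288}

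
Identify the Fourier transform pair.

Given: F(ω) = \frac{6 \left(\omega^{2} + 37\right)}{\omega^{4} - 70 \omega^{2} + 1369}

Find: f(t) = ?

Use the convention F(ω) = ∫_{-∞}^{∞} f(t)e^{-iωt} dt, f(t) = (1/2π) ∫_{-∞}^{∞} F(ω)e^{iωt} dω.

f(t) = 3 e^{- \left|{t}\right|} \cos{\left(6 t \right)}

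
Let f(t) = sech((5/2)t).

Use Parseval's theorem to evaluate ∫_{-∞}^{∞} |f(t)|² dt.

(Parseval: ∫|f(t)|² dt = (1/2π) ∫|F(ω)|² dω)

∫|f(t)|² dt = \frac{4}{5}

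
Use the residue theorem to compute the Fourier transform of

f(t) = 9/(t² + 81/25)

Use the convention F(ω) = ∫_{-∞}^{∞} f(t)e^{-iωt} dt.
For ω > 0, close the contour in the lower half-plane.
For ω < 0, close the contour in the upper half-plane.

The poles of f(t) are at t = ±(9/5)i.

Let g(z) = f(z)e^{-iωz}; for large |z| the factor e^{-iωz} decays in the lower half-plane when ω > 0 and in the upper half-plane when ω < 0.

Case ω > 0 (lower half-plane, clockwise contour ⇒ F(ω) = -2πi·ΣRes):
  Res_{z = - \frac{9 i}{5}} g(z) = \frac{5 i e^{- \frac{9 \omega}{5}}}{2}
  F(ω) = -2πi·ΣRes = 5 \pi e^{- \frac{9 \omega}{5}}

Case ω < 0 (upper half-plane, counterclockwise contour ⇒ F(ω) = +2πi·ΣRes):
  Res_{z = \frac{9 i}{5}} g(z) = - \frac{5 i e^{\frac{9 \omega}{5}}}{2}
  F(ω) = 2πi·ΣRes = 5 \pi e^{\frac{9 \omega}{5}}

Both cases combine into a single formula in |ω|:

F(ω) = 5 \pi e^{- \frac{9 \left|{\omega}\right|}{5}}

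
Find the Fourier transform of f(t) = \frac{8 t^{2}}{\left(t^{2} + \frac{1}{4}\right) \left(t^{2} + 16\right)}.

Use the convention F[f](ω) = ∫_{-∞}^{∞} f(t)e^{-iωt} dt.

F(ω) = \frac{128 \pi e^{- 4 \left|{\omega}\right|}}{63} - \frac{16 \pi e^{- \frac{\left|{\omega}\right|}{2}}}{63}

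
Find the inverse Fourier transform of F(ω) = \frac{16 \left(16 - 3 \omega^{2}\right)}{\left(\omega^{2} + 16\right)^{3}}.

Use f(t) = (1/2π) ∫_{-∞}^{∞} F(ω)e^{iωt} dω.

f(t) = t^{2} e^{- 4 \left|{t}\right|}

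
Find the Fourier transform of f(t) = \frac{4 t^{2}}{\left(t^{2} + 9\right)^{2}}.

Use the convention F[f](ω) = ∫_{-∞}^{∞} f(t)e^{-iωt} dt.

F(ω) = \frac{2 \pi \left(1 - 3 \left|{\omega}\right|\right) e^{- 3 \left|{\omega}\right|}}{3}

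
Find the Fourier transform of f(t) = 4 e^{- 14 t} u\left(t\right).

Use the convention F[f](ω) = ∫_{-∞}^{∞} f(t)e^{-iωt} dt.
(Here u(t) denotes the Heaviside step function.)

F(ω) = \frac{4}{i \omega + 14}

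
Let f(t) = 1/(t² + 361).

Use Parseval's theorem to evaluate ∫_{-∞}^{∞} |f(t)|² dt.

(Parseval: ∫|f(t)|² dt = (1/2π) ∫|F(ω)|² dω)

∫|f(t)|² dt = \frac{\pi}{13718}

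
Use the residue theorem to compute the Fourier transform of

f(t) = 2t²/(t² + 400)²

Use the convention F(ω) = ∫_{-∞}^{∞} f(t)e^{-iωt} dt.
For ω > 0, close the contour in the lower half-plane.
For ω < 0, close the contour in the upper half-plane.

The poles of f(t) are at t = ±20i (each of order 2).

Let g(z) = f(z)e^{-iωz}; for large |z| the factor e^{-iωz} decays in the lower half-plane when ω > 0 and in the upper half-plane when ω < 0.

Case ω > 0 (lower half-plane, clockwise contour ⇒ F(ω) = -2πi·ΣRes):
  Res_{z = - 20 i} g(z) = \frac{i \left(1 - 20 \omega\right) e^{- 20 \omega}}{40} (pole of order 2)
  F(ω) = -2πi·ΣRes = \frac{\pi \left(1 - 20 \omega\right) e^{- 20 \omega}}{20}

Case ω < 0 (upper half-plane, counterclockwise contour ⇒ F(ω) = +2πi·ΣRes):
  Res_{z = 20 i} g(z) = \frac{i \left(- 20 \omega - 1\right) e^{20 \omega}}{40} (pole of order 2)
  F(ω) = 2πi·ΣRes = \frac{\pi \left(20 \omega + 1\right) e^{20 \omega}}{20}

Both cases combine into a single formula in |ω|:

F(ω) = \frac{\pi \left(1 - 20 \left|{\omega}\right|\right) e^{- 20 \left|{\omega}\right|}}{20}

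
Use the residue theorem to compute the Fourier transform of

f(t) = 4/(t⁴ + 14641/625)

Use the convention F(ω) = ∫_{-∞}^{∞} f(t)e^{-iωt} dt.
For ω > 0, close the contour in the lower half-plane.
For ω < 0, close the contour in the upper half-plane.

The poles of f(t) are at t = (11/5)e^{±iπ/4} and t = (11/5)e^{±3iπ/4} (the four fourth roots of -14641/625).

Let g(z) = f(z)e^{-iωz}; for large |z| the factor e^{-iωz} decays in the lower half-plane when ω > 0 and in the upper half-plane when ω < 0.

Case ω > 0 (lower half-plane, clockwise contour ⇒ F(ω) = -2πi·ΣRes):
  Res_{z = - \frac{11 \sqrt{2}}{10} - \frac{11 \sqrt{2} i}{10}} g(z) = \frac{125 \sqrt{2} i \left(1 - i\right) e^{\frac{11 \sqrt{2} \omega \left(-1 + i\right)}{10}}}{2662}
  Res_{z = \frac{11 \sqrt{2}}{10} - \frac{11 \sqrt{2} i}{10}} g(z) = \frac{125 \sqrt{2} i \left(1 + i\right) e^{- \frac{11 \sqrt{2} \omega \left(1 + i\right)}{10}}}{2662}
  F(ω) = -2πi·ΣRes = \frac{125 \sqrt{2} \pi \left(\left(1 - i\right) e^{\frac{11 \sqrt{2} i \omega}{5}} + 1 + i\right) e^{- \frac{11 \sqrt{2} \omega \left(1 + i\right)}{10}}}{1331} = \frac{500 \pi e^{- \frac{11 \sqrt{2} \omega}{10}} \sin{\left(\frac{11 \sqrt{2} \omega}{10} + \frac{\pi}{4} \right)}}{1331}

Case ω < 0 (upper half-plane, counterclockwise contour ⇒ F(ω) = +2πi·ΣRes):
  Res_{z = \frac{11 \sqrt{2}}{10} + \frac{11 \sqrt{2} i}{10}} g(z) = \frac{125 \sqrt{2} i \left(-1 + i\right) e^{\frac{11 \sqrt{2} \omega \left(1 - i\right)}{10}}}{2662}
  Res_{z = - \frac{11 \sqrt{2}}{10} + \frac{11 \sqrt{2} i}{10}} g(z) = \frac{125 \sqrt{2} \left(1 - i\right) e^{\frac{11 \sqrt{2} \omega \left(1 + i\right)}{10}}}{2662}
  F(ω) = 2πi·ΣRes = - \frac{125 \sqrt{2} i \pi \left(i \left(1 - i\right) e^{\frac{11 \sqrt{2} \omega \left(1 - i\right)}{10}} - \left(1 - i\right) e^{\frac{11 \sqrt{2} \omega \left(1 + i\right)}{10}}\right)}{1331} = \frac{500 \pi e^{\frac{11 \sqrt{2} \omega}{10}} \cos{\left(\frac{11 \sqrt{2} \omega}{10} + \frac{\pi}{4} \right)}}{1331}

Both cases combine into a single formula in |ω|:

F(ω) = \frac{500 \pi e^{- \frac{11 \sqrt{2} \left|{\omega}\right|}{10}} \sin{\left(\frac{11 \sqrt{2} \left|{\omega}\right|}{10} + \frac{\pi}{4} \right)}}{1331}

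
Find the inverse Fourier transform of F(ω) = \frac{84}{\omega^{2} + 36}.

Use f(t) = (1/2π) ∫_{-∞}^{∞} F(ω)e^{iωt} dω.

f(t) = 7 e^{- 6 \left|{t}\right|}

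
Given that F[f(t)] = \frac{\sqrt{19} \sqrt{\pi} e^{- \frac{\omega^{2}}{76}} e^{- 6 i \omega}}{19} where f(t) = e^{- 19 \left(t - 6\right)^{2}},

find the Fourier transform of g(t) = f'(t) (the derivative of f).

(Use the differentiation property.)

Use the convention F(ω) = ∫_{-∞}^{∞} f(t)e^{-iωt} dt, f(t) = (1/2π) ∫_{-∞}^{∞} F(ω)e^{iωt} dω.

F[g](ω) = \frac{\sqrt{19} i \sqrt{\pi} \omega e^{- \frac{\omega \left(\omega + 456 i\right)}{76}}}{19}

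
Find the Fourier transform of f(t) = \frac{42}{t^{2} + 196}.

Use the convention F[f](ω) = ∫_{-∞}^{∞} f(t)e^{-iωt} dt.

F(ω) = 3 \pi e^{- 14 \left|{\omega}\right|}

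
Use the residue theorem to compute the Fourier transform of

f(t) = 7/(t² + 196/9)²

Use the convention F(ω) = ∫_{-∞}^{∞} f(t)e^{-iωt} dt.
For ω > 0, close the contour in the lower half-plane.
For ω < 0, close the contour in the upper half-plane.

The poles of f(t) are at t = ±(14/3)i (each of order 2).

Let g(z) = f(z)e^{-iωz}; for large |z| the factor e^{-iωz} decays in the lower half-plane when ω > 0 and in the upper half-plane when ω < 0.

Case ω > 0 (lower half-plane, clockwise contour ⇒ F(ω) = -2πi·ΣRes):
  Res_{z = - \frac{14 i}{3}} g(z) = \frac{9 i \left(14 \omega + 3\right) e^{- \frac{14 \omega}{3}}}{1568} (pole of order 2)
  F(ω) = -2πi·ΣRes = \frac{9 \pi \left(14 \omega + 3\right) e^{- \frac{14 \omega}{3}}}{784}

Case ω < 0 (upper half-plane, counterclockwise contour ⇒ F(ω) = +2πi·ΣRes):
  Res_{z = \frac{14 i}{3}} g(z) = \frac{9 i \left(14 \omega - 3\right) e^{\frac{14 \omega}{3}}}{1568} (pole of order 2)
  F(ω) = 2πi·ΣRes = \frac{9 \pi \left(3 - 14 \omega\right) e^{\frac{14 \omega}{3}}}{784}

Both cases combine into a single formula in |ω|:

F(ω) = \frac{9 \pi \left(14 \left|{\omega}\right| + 3\right) e^{- \frac{14 \left|{\omega}\right|}{3}}}{784}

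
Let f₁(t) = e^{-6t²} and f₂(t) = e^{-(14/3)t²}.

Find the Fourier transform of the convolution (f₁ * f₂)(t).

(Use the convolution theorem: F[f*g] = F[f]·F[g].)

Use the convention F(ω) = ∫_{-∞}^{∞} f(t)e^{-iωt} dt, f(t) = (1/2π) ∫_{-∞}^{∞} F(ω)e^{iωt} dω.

F[f₁*f₂](ω) = \frac{\sqrt{7} \pi e^{- \frac{2 \omega^{2}}{21}}}{14}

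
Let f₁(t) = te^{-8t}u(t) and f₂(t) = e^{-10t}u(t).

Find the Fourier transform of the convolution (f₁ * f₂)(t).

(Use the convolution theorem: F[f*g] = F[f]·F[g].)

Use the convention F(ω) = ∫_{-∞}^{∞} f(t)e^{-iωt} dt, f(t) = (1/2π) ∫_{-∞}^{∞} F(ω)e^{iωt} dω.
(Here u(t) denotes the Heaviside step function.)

F[f₁*f₂](ω) = \frac{1}{\left(i \omega + 8\right)^{2} \left(i \omega + 10\right)}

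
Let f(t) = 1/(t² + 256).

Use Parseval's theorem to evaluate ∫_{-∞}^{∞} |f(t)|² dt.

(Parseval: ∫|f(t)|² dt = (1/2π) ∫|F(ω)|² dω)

∫|f(t)|² dt = \frac{\pi}{8192}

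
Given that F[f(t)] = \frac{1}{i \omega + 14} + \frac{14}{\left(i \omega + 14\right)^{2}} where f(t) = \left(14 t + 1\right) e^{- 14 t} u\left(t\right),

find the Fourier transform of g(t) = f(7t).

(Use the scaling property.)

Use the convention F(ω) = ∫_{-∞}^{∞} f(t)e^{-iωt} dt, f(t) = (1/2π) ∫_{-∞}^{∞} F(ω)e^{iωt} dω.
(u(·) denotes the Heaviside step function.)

F[g](ω) = \frac{- i \omega - 196}{\omega^{2} - 196 i \omega - 9604}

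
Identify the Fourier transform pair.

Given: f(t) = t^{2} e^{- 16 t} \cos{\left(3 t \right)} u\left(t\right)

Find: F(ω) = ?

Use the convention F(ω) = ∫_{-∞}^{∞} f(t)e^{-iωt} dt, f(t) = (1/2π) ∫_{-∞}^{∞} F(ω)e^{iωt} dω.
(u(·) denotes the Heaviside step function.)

F(ω) = \frac{2 \left(- 27 i \omega + \left(i \omega + 16\right)^{3} - 432\right)}{\left(\left(i \omega + 16\right)^{2} + 9\right)^{3}}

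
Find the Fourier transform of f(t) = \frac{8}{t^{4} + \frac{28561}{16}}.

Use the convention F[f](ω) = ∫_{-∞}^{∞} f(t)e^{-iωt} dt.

F(ω) = \frac{64 \pi e^{- \frac{13 \sqrt{2} \left|{\omega}\right|}{4}} \sin{\left(\frac{13 \sqrt{2} \left|{\omega}\right|}{4} + \frac{\pi}{4} \right)}}{2197}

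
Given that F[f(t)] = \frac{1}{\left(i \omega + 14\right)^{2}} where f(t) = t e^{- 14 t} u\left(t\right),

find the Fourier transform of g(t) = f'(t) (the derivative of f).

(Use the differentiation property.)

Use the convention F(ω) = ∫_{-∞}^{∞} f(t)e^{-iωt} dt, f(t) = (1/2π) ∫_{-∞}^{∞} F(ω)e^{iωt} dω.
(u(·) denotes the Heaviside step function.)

F[g](ω) = \frac{i \omega}{\left(i \omega + 14\right)^{2}}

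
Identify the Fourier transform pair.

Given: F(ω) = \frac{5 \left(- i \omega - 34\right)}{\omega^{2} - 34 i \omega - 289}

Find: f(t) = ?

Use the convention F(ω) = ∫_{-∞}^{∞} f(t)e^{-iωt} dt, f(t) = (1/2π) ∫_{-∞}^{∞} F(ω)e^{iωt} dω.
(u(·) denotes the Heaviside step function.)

f(t) = 5 \left(17 t + 1\right) e^{- 17 t} u\left(t\right)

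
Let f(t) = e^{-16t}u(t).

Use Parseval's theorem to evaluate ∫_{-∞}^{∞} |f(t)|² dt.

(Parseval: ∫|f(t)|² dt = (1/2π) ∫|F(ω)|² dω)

∫|f(t)|² dt = \frac{1}{32}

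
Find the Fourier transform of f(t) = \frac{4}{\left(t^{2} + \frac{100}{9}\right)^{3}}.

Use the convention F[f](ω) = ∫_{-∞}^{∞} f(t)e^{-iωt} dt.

F(ω) = \frac{27 \pi \left(100 \omega^{2} + 90 \left|{\omega}\right| + 27\right) e^{- \frac{10 \left|{\omega}\right|}{3}}}{200000}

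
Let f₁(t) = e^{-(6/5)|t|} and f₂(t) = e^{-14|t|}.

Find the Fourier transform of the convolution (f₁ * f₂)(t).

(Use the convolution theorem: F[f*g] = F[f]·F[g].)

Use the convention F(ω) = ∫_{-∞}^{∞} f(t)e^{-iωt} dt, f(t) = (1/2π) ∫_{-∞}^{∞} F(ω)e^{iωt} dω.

F[f₁*f₂](ω) = \frac{1680}{\left(\omega^{2} + 196\right) \left(25 \omega^{2} + 36\right)}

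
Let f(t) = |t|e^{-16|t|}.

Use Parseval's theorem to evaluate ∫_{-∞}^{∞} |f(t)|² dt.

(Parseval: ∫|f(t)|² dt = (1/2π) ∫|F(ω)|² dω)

∫|f(t)|² dt = \frac{1}{8192}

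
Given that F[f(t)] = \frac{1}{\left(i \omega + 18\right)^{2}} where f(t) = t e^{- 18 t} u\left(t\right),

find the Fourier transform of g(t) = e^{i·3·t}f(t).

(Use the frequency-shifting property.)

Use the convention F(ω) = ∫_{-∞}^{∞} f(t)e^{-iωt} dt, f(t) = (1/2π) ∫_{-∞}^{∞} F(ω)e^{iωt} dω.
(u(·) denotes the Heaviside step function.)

F[g](ω) = \frac{1}{\left(i \left(\omega - 3\right) + 18\right)^{2}}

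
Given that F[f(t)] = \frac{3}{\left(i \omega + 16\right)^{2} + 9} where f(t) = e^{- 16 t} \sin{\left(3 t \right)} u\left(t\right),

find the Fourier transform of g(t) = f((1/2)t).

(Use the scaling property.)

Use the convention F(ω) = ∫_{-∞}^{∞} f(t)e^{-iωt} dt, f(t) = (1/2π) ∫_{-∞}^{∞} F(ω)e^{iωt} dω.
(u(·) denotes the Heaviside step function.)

F[g](ω) = \frac{6}{4 \left(i \omega + 8\right)^{2} + 9}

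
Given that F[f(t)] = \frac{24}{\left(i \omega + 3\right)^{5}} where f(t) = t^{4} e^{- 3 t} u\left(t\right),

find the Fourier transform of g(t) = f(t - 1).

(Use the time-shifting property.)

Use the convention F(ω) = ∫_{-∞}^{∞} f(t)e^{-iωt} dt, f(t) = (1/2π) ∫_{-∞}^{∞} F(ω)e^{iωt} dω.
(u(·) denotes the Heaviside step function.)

F[g](ω) = \frac{24 e^{- i \omega}}{\left(i \omega + 3\right)^{5}}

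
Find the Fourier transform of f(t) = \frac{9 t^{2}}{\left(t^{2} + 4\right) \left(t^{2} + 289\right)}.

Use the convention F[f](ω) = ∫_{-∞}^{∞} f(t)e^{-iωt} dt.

F(ω) = \frac{3 \pi \left(17 - 2 e^{15 \left|{\omega}\right|}\right) e^{- 17 \left|{\omega}\right|}}{95}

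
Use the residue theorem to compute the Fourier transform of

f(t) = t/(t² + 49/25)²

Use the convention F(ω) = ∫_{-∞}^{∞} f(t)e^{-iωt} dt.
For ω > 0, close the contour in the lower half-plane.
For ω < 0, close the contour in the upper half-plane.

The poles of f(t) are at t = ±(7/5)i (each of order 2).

Let g(z) = f(z)e^{-iωz}; for large |z| the factor e^{-iωz} decays in the lower half-plane when ω > 0 and in the upper half-plane when ω < 0.

Case ω > 0 (lower half-plane, clockwise contour ⇒ F(ω) = -2πi·ΣRes):
  Res_{z = - \frac{7 i}{5}} g(z) = \frac{5 \omega e^{- \frac{7 \omega}{5}}}{28} (pole of order 2)
  F(ω) = -2πi·ΣRes = - \frac{5 i \pi \omega e^{- \frac{7 \omega}{5}}}{14}

Case ω < 0 (upper half-plane, counterclockwise contour ⇒ F(ω) = +2πi·ΣRes):
  Res_{z = \frac{7 i}{5}} g(z) = - \frac{5 \omega e^{\frac{7 \omega}{5}}}{28} (pole of order 2)
  F(ω) = 2πi·ΣRes = - \frac{5 i \pi \omega e^{\frac{7 \omega}{5}}}{14}

Both cases combine into a single formula in |ω|:

F(ω) = - \frac{5 i \pi \omega e^{- \frac{7 \left|{\omega}\right|}{5}}}{14}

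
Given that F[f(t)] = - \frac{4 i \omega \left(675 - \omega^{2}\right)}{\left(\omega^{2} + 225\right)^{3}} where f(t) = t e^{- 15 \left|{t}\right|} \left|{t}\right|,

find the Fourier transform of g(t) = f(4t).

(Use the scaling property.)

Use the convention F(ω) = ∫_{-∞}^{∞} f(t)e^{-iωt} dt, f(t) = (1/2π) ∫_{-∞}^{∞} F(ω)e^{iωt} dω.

F[g](ω) = \frac{64 i \omega \left(\omega^{2} - 10800\right)}{\left(\omega^{2} + 3600\right)^{3}}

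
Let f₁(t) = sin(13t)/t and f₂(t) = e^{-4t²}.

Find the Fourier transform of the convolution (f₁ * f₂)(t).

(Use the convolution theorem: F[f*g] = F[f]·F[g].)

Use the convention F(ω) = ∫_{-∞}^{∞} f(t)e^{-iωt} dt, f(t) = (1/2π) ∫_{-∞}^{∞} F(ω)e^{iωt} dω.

F[f₁*f₂](ω) = \begin{cases} \frac{\pi^{\frac{3}{2}} e^{- \frac{\omega^{2}}{16}}}{2} & \text{for}\: \omega > -13 \wedge \omega < 13 \\0 & \text{otherwise} \end{cases}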